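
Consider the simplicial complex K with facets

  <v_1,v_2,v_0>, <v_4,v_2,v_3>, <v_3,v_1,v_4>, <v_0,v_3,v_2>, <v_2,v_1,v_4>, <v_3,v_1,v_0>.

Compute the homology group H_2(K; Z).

H_2 ≅ Z.

Take the total order v_0 < v_1 < v_2 < v_3 < v_4 on the vertex set. Then K (dimension 2) consists of the simplices:

  0-simplices (5): [v_0], [v_1], [v_2], [v_3], [v_4]
  1-simplices (9): [v_0,v_1], [v_0,v_2], [v_0,v_3], [v_1,v_2], [v_1,v_3], [v_1,v_4], [v_2,v_3], [v_2,v_4], [v_3,v_4]
  2-simplices (6): [v_0,v_1,v_2], [v_0,v_1,v_3], [v_0,v_2,v_3], [v_1,v_2,v_4], [v_1,v_3,v_4], [v_2,v_3,v_4]

Hence C_0 ≅ Z^5, C_1 ≅ Z^9, C_2 ≅ Z^6.

The boundary map ∂_1: C_1 → C_0 maps an edge to its endpoints' difference, ∂[p,q] = q − p.
This gives a 5×9 integer matrix of rank 4; reducing to Smith normal form yields diagonal entries (1,1,1,1).

∂_2: C_2 → C_1 sends each 2-simplex [p,q,r] to [q,r] − [p,r] + [p,q]. For instance
  ∂[v_1,v_2,v_4] = [v_2,v_4] − [v_1,v_4] + [v_1,v_2],
  ∂[v_0,v_1,v_2] = [v_1,v_2] − [v_0,v_2] + [v_0,v_1].
The resulting 9×6 matrix has rank 5, and its Smith normal form has invariant factors (1,1,1,1,1).

From H_k ≅ ker(∂_k) / im(∂_{k+1}) we obtain:

  H_2: rank ker ∂_2 − rank ∂_3 = (6 − 5) − 0 = 1, and there is no ∂_3, so H_2 = Z.

(K is a triangulation of the 2-sphere S^2.)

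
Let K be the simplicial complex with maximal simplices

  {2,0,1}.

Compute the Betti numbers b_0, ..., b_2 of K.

b_0 = 1, b_1 = 0, b_2 = 0.

Fix the vertex order 0 < 1 < 2 and write every simplex with vertices in increasing order. Then dim K = 2 and the simplices of K are:

  0-simplices (3): [0], [1], [2]
  1-simplices (3): [0,1], [0,2], [1,2]
  2-simplices (1): [0,1,2]

giving chain groups C_0 ≅ Z^3, C_1 ≅ Z^3, C_2 ≅ Z^1.

The boundary map ∂_1: C_1 → C_0 maps an edge to its endpoints' difference, ∂[p,q] = q − p.
The resulting 3×3 matrix has rank 2, and its Smith normal form has invariant factors (1,1).

Boundary ∂_2: C_2 → C_1 acts by ∂[p,q,r] = [q,r] − [p,r] + [p,q]. For instance
  ∂[0,1,2] = [1,2] − [0,2] + [0,1].
The 3×1 boundary matrix has rank 1 and Smith normal form diag(1).

Reading off H_k = ker ∂_k / im ∂_{k+1}:

  H_0: rank C_0 − rank ∂_1 = 3 − 2 = 1, and the invariant factors of ∂_1 are all 1, so H_0 ≅ Z.
  H_1: rank ker ∂_1 − rank ∂_2 = (3 − 2) − 1 = 0, and the invariant factors of ∂_2 are all 1, so H_1 ≅ 0.
  H_2: rank ker ∂_2 − rank ∂_3 = (1 − 1) − 0 = 0, and there is no ∂_3, so H_2 ≅ 0.

Hence the Betti numbers are b_0 = 1, b_1 = 0, b_2 = 0.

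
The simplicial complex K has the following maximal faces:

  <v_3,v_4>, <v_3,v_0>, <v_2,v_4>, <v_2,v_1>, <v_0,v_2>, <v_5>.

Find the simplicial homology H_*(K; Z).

Order the vertices as v_0 < v_1 < v_2 < v_3 < v_4 < v_5. Listing each simplex with vertices in this order, K has dimension 1 with simplices:

  0-simplices (6): [v_0], [v_1], [v_2], [v_3], [v_4], [v_5]
  1-simplices (5): [v_0,v_2], [v_0,v_3], [v_1,v_2], [v_2,v_4], [v_3,v_4]

so the chain groups are C_0 ≅ Z^6, C_1 ≅ Z^5.

The boundary map ∂_1: C_1 → C_0 sends each edge [p,q] (with p < q) to q − p.
This gives a 6×5 integer matrix of rank 4; reducing to Smith normal form yields diagonal entries (1,1,1,1).

Now H_k = ker ∂_k / im ∂_{k+1}, so:

  H_0: rank C_0 − rank ∂_1 = 6 − 4 = 2, and the invariant factors of ∂_1 are all 1, so H_0 = Z^2.
  H_1: rank ker ∂_1 − rank ∂_2 = (5 − 4) − 0 = 1, and there is no ∂_2, so H_1 = Z.

As a check, the Euler characteristic is 6 − 5 = 1, which agrees with 2 − 1 = 1.

H_0 = Z^2,  H_1 = Z.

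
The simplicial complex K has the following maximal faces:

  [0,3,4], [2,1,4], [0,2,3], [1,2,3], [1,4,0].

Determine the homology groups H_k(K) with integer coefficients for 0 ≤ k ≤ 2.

H_0 = Z,  H_1 = Z,  H_2 = 0.

We work with the vertex ordering 0 < 1 < 2 < 3 < 4. The simplices of K, each written with vertices in increasing order, are:

  0-simplices (5): [0], [1], [2], [3], [4]
  1-simplices (10): [0,1], [0,2], [0,3], [0,4], [1,2], [1,3], [1,4], [2,3], [2,4], [3,4]
  2-simplices (5): [0,1,4], [0,2,3], [0,3,4], [1,2,3], [1,2,4]

Hence C_0 ≅ Z^5, C_1 ≅ Z^10, C_2 ≅ Z^5.

∂_1: C_1 → C_0 sends each edge [p,q] (with p < q) to q − p. For instance
  ∂[0,1] = [1] − [0].
As a 5×10 matrix over Z this has rank 4, with invariant factors (1,1,1,1).

The boundary map ∂_2: C_2 → C_1 maps a triangle to the signed sum of its edges. For instance
  ∂[0,2,3] = [2,3] − [0,3] + [0,2],
  ∂[0,3,4] = [3,4] − [0,4] + [0,3].
This gives a 10×5 integer matrix of rank 5; reducing to Smith normal form yields diagonal entries (1,1,1,1,1).

From H_k ≅ ker(∂_k) / im(∂_{k+1}) we obtain:

  H_0: rank C_0 − rank ∂_1 = 5 − 4 = 1, and the invariant factors of ∂_1 are all 1, so H_0 ≅ Z.
  H_1: rank ker ∂_1 − rank ∂_2 = (10 − 4) − 5 = 1, and the invariant factors of ∂_2 are all 1, so H_1 ≅ Z.
  H_2: rank ker ∂_2 − rank ∂_3 = (5 − 5) − 0 = 0, and there is no ∂_3, so H_2 ≅ 0.

As a check, the Euler characteristic is 5 − 10 + 5 = 0, which agrees with 1 − 1 + 0 = 0.
(K is a triangulation of the Möbius band.)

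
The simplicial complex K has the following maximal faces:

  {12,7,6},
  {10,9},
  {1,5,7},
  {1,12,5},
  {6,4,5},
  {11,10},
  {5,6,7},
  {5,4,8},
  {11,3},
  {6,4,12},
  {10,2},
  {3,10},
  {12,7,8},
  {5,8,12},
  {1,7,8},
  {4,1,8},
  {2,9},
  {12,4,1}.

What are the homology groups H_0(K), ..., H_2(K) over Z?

K has 12 vertices, 24 edges, 12 triangles.
rank ∂_0 = 0, rank ∂_1 = 10 ⇒ b_0 = 12 − 0 − 10 = 2; all invariant factors of ∂_1 are 1 so no torsion. So H_0 = Z^2.
rank ∂_1 = 10, rank ∂_2 = 12 ⇒ b_1 = 24 − 10 − 12 = 2; ∂_2 has invariant factor(s) [2] giving torsion. So H_1 = Z^2 × Z/2.
rank ∂_2 = 12, rank ∂_3 = 0 ⇒ b_2 = 12 − 12 − 0 = 0. So H_2 = 0.

H_0 ≅ Z^2,  H_1 ≅ Z^2 × Z/2,  H_2 = 0.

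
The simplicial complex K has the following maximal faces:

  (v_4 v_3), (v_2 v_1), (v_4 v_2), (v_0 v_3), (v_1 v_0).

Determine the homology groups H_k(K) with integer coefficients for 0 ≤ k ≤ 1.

K has 5 vertices, 5 edges.
rank ∂_0 = 0, rank ∂_1 = 4 ⇒ b_0 = 5 − 0 − 4 = 1; all invariant factors of ∂_1 are 1 so no torsion. So H_0 ≅ Z.
rank ∂_1 = 4, rank ∂_2 = 0 ⇒ b_1 = 5 − 4 − 0 = 1. So H_1 ≅ Z.

H_0 = Z,  H_1 = Z.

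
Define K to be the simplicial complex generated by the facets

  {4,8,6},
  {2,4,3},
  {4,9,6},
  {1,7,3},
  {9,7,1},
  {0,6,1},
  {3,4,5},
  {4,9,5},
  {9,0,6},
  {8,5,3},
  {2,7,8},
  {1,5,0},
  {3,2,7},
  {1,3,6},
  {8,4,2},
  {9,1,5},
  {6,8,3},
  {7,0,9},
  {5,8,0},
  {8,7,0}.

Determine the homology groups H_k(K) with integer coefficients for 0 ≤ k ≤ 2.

Fix the vertex order 0 < 1 < 2 < 3 < 4 < 5 < 6 < 7 < 8 < 9 and write every simplex with vertices in increasing order. Then dim K = 2 and the simplices of K are:

  0-simplices (10): [0], [1], [2], [3], [4], [5], [6], [7], [8], [9]
  1-simplices (30): (30 of them)
  2-simplices (20): (20 of them)

so the chain groups are C_0 ≅ Z^10, C_1 ≅ Z^30, C_2 ≅ Z^20.

∂_1: C_1 → C_0 maps an edge to its endpoints' difference, ∂[p,q] = q − p.
The resulting 10×30 matrix has rank 9, and its Smith normal form has invariant factors (1,1,1,1,1,1,1,1,1).

∂_2: C_2 → C_1 maps a triangle to the signed sum of its edges. For instance
  ∂[1,5,9] = [5,9] − [1,9] + [1,5],
  ∂[4,6,9] = [6,9] − [4,9] + [4,6].
This gives a 30×20 integer matrix of rank 20; reducing to Smith normal form yields diagonal entries (1,1,1,1,1,1,1,1,1,1,1,1,1,1,1,1,1,1,1,2).

Computing H_k = (kernel of ∂_k) / (image of ∂_{k+1}):

  H_0: rank C_0 − rank ∂_1 = 10 − 9 = 1, and the invariant factors of ∂_1 are all 1, so H_0 = Z.
  H_1: rank ker ∂_1 − rank ∂_2 = (30 − 9) − 20 = 1, and ∂_2 has invariant factor 2 > 1, so H_1 = Z ⊕ Z_2.
  H_2: rank ker ∂_2 − rank ∂_3 = (20 − 20) − 0 = 0, and there is no ∂_3, so H_2 = 0.

As a check, the Euler characteristic is 10 − 30 + 20 = 0, which agrees with 1 − 1 + 0 = 0.

H_0 ≅ Z,  H_1 ≅ Z ⊕ Z_2,  H_2 = 0.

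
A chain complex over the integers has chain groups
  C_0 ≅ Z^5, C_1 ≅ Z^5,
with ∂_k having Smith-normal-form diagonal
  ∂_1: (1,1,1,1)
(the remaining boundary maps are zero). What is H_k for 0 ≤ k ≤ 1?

H_0 = Z,  H_1 = Z.

H_0: b_0 = 5 − 0 − 4 = 1; torsion from ∂_1 factors > 1: none. So H_0 = Z.
H_1: b_1 = 5 − 4 − 0 = 1; torsion from ∂_2 factors > 1: none. So H_1 = Z.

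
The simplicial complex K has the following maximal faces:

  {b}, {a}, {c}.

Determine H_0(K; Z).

Take the total order a < b < c on the vertex set. Then K (dimension 0) consists of the simplices:

  0-simplices (3): a, b, c

giving chain groups C_0 ≅ Z^3.

Reading off H_k = ker ∂_k / im ∂_{k+1}:

  H_0: rank C_0 − rank ∂_1 = 3 − 0 = 3, and there is no ∂_1, so H_0 ≅ Z^3.

(K is a triangulation of a set of 3 points.)

H_0 = Z^3.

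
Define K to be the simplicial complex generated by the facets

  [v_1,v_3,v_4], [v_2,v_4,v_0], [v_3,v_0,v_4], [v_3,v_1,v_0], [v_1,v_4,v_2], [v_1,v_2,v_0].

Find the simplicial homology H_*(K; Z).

Fix the vertex order v_0 < v_1 < v_2 < v_3 < v_4 and write every simplex with vertices in increasing order. Then dim K = 2 and the simplices of K are:

  0-simplices (5): [v_0], [v_1], [v_2], [v_3], [v_4]
  1-simplices (9): [v_0,v_1], [v_0,v_2], [v_0,v_3], [v_0,v_4], [v_1,v_2], [v_1,v_3], [v_1,v_4], [v_2,v_4], [v_3,v_4]
  2-simplices (6): [v_0,v_1,v_2], [v_0,v_1,v_3], [v_0,v_2,v_4], [v_0,v_3,v_4], [v_1,v_2,v_4], [v_1,v_3,v_4]

so the chain groups are C_0 ≅ Z^5, C_1 ≅ Z^9, C_2 ≅ Z^6.

Boundary ∂_1: C_1 → C_0 sends each edge [p,q] (with p < q) to q − p. For instance
  ∂[v_0,v_4] = [v_4] − [v_0].
This gives a 5×9 integer matrix of rank 4; reducing to Smith normal form yields diagonal entries (1,1,1,1).

Boundary ∂_2: C_2 → C_1 acts by ∂[p,q,r] = [q,r] − [p,r] + [p,q]. For instance
  ∂[v_0,v_3,v_4] = [v_3,v_4] − [v_0,v_4] + [v_0,v_3],
  ∂[v_0,v_1,v_2] = [v_1,v_2] − [v_0,v_2] + [v_0,v_1].
The resulting 9×6 matrix has rank 5, and its Smith normal form has invariant factors (1,1,1,1,1).

From H_k ≅ ker(∂_k) / im(∂_{k+1}) we obtain:

  H_0: rank C_0 − rank ∂_1 = 5 − 4 = 1, and the invariant factors of ∂_1 are all 1, so H_0 = Z.
  H_1: rank ker ∂_1 − rank ∂_2 = (9 − 4) − 5 = 0, and the invariant factors of ∂_2 are all 1, so H_1 = 0.
  H_2: rank ker ∂_2 − rank ∂_3 = (6 − 5) − 0 = 1, and there is no ∂_3, so H_2 = Z.

H_0 ≅ Z,  H_1 = 0,  H_2 ≅ Z.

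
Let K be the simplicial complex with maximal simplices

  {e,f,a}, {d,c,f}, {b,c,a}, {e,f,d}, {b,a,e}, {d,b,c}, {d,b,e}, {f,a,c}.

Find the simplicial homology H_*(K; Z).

H_0 = Z,  H_1 = 0,  H_2 = Z.

Order the vertices as a < b < c < d < e < f. Listing each simplex with vertices in this order, K has dimension 2 with simplices:

  0-simplices (6): a, b, c, d, e, f
  1-simplices (12): ab, ac, ae, af, bc, bd, be, cd, cf, de, df, ef
  2-simplices (8): abc, abe, acf, aef, bcd, bde, cdf, def

giving chain groups C_0 ≅ Z^6, C_1 ≅ Z^12, C_2 ≅ Z^8.

Boundary ∂_1: C_1 → C_0 is given by ∂[p,q] = [q] − [p]. For instance
  ∂ac = c − a.
The resulting 6×12 matrix has rank 5, and its Smith normal form has invariant factors (1,1,1,1,1).

∂_2: C_2 → C_1 maps a triangle to the signed sum of its edges. For instance
  ∂bcd = cd − bd + bc,
  ∂abc = bc − ac + ab.
This gives a 12×8 integer matrix of rank 7; reducing to Smith normal form yields diagonal entries (1,1,1,1,1,1,1).

From H_k ≅ ker(∂_k) / im(∂_{k+1}) we obtain:

  H_0: rank C_0 − rank ∂_1 = 6 − 5 = 1, and the invariant factors of ∂_1 are all 1, so H_0 = Z.
  H_1: rank ker ∂_1 − rank ∂_2 = (12 − 5) − 7 = 0, and the invariant factors of ∂_2 are all 1, so H_1 = 0.
  H_2: rank ker ∂_2 − rank ∂_3 = (8 − 7) − 0 = 1, and there is no ∂_3, so H_2 = Z.

As a check, the Euler characteristic is 6 − 12 + 8 = 2, which agrees with 1 − 0 + 1 = 2.
(K is a triangulation of the 2-sphere S^2.)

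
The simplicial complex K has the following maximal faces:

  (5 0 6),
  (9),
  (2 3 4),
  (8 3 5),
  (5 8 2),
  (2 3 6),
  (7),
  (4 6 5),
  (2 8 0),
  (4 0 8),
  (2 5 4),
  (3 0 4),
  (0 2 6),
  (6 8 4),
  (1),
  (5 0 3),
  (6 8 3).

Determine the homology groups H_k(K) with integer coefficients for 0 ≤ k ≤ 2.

H_0 ≅ Z^4,  H_1 ≅ Z^2,  H_2 ≅ Z.

K has 10 vertices, 21 edges, 14 triangles.
rank ∂_0 = 0, rank ∂_1 = 6 ⇒ b_0 = 10 − 0 − 6 = 4; all invariant factors of ∂_1 are 1 so no torsion. So H_0 = Z^4.
rank ∂_1 = 6, rank ∂_2 = 13 ⇒ b_1 = 21 − 6 − 13 = 2; all invariant factors of ∂_2 are 1 so no torsion. So H_1 = Z^2.
rank ∂_2 = 13, rank ∂_3 = 0 ⇒ b_2 = 14 − 13 − 0 = 1. So H_2 = Z.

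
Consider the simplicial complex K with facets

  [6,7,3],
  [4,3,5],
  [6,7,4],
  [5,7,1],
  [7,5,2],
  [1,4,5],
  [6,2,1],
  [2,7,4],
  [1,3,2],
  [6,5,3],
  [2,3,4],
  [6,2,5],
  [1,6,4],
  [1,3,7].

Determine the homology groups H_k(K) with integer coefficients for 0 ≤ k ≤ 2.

Fix the vertex order 1 < 2 < 3 < 4 < 5 < 6 < 7 and write every simplex with vertices in increasing order. Then dim K = 2 and the simplices of K are:

  0-simplices (7): [1], [2], [3], [4], [5], [6], [7]
  1-simplices (21): [1,2], [1,3], [1,4], [1,5], [1,6], [1,7], [2,3], [2,4], [2,5], [2,6], [2,7], [3,4], [3,5], [3,6], [3,7], [4,5], [4,6], [4,7], [5,6], [5,7], [6,7]
  2-simplices (14): [1,2,3], [1,2,6], [1,3,7], [1,4,5], [1,4,6], [1,5,7], [2,3,4], [2,4,7], [2,5,6], [2,5,7], [3,4,5], [3,5,6], [3,6,7], [4,6,7]

giving chain groups C_0 ≅ Z^7, C_1 ≅ Z^21, C_2 ≅ Z^14.

The boundary map ∂_1: C_1 → C_0 maps an edge to its endpoints' difference, ∂[p,q] = q − p.
The 7×21 boundary matrix has rank 6 and Smith normal form diag(1,1,1,1,1,1).

Boundary ∂_2: C_2 → C_1 sends each 2-simplex [p,q,r] to [q,r] − [p,r] + [p,q]. For instance
  ∂[2,5,6] = [5,6] − [2,6] + [2,5],
  ∂[3,6,7] = [6,7] − [3,7] + [3,6].
The resulting 21×14 matrix has rank 13, and its Smith normal form has invariant factors (1,1,1,1,1,1,1,1,1,1,1,1,1).

Reading off H_k = ker ∂_k / im ∂_{k+1}:

  H_0: rank C_0 − rank ∂_1 = 7 − 6 = 1, and the invariant factors of ∂_1 are all 1, so H_0 = Z.
  H_1: rank ker ∂_1 − rank ∂_2 = (21 − 6) − 13 = 2, and the invariant factors of ∂_2 are all 1, so H_1 = Z^2.
  H_2: rank ker ∂_2 − rank ∂_3 = (14 − 13) − 0 = 1, and there is no ∂_3, so H_2 = Z.

H_0 ≅ Z,  H_1 ≅ Z^2,  H_2 ≅ Z.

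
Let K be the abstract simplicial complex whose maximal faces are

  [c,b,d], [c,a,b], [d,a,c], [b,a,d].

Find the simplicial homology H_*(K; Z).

H_0 = Z,  H_1 = 0,  H_2 = Z.

Fix the vertex order a < b < c < d and write every simplex with vertices in increasing order. Then dim K = 2 and the simplices of K are:

  0-simplices (4): a, b, c, d
  1-simplices (6): ab, ac, ad, bc, bd, cd
  2-simplices (4): abc, abd, acd, bcd

giving chain groups C_0 ≅ Z^4, C_1 ≅ Z^6, C_2 ≅ Z^4.

∂_1: C_1 → C_0 sends each edge [p,q] (with p < q) to q − p.
The 4×6 boundary matrix has rank 3 and Smith normal form diag(1,1,1).

∂_2: C_2 → C_1 sends each 2-simplex [p,q,r] to [q,r] − [p,r] + [p,q]. For instance
  ∂abc = bc − ac + ab,
  ∂bcd = cd − bd + bc.
The resulting 6×4 matrix has rank 3, and its Smith normal form has invariant factors (1,1,1).

Reading off H_k = ker ∂_k / im ∂_{k+1}:

  H_0: rank C_0 − rank ∂_1 = 4 − 3 = 1, and the invariant factors of ∂_1 are all 1, so H_0 ≅ Z.
  H_1: rank ker ∂_1 − rank ∂_2 = (6 − 3) − 3 = 0, and the invariant factors of ∂_2 are all 1, so H_1 ≅ 0.
  H_2: rank ker ∂_2 − rank ∂_3 = (4 − 3) − 0 = 1, and there is no ∂_3, so H_2 ≅ Z.

As a check, the Euler characteristic is 4 − 6 + 4 = 2, which agrees with 1 − 0 + 1 = 2.
(K is a triangulation of the 2-sphere S^2.)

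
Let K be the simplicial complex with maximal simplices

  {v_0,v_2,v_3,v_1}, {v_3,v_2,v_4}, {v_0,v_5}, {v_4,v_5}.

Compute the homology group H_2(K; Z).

H_2 ≅ 0.

We work with the vertex ordering v_0 < v_1 < v_2 < v_3 < v_4 < v_5. The simplices of K, each written with vertices in increasing order, are:

  0-simplices (6): [v_0], [v_1], [v_2], [v_3], [v_4], [v_5]
  1-simplices (10): [v_0,v_1], [v_0,v_2], [v_0,v_3], [v_0,v_5], [v_1,v_2], [v_1,v_3], [v_2,v_3], [v_2,v_4], [v_3,v_4], [v_4,v_5]
  2-simplices (5): [v_0,v_1,v_2], [v_0,v_1,v_3], [v_0,v_2,v_3], [v_1,v_2,v_3], [v_2,v_3,v_4]
  3-simplices (1): [v_0,v_1,v_2,v_3]

giving chain groups C_0 ≅ Z^6, C_1 ≅ Z^10, C_2 ≅ Z^5, C_3 ≅ Z^1.

∂_1: C_1 → C_0 sends each edge [p,q] (with p < q) to q − p.
The 6×10 boundary matrix has rank 5 and Smith normal form diag(1,1,1,1,1).

The boundary map ∂_2: C_2 → C_1 maps a triangle to the signed sum of its edges. For instance
  ∂[v_0,v_1,v_2] = [v_1,v_2] − [v_0,v_2] + [v_0,v_1],
  ∂[v_2,v_3,v_4] = [v_3,v_4] − [v_2,v_4] + [v_2,v_3].
The 10×5 boundary matrix has rank 4 and Smith normal form diag(1,1,1,1).

Boundary ∂_3: C_3 → C_2 sends each 3-simplex σ to the alternating sum Σ_i (−1)^i (σ with its i-th vertex removed). For instance
  ∂[v_0,v_1,v_2,v_3] = [v_1,v_2,v_3] − [v_0,v_2,v_3] + [v_0,v_1,v_3] − [v_0,v_1,v_2].
This gives a 5×1 integer matrix of rank 1; reducing to Smith normal form yields diagonal entries (1).

Computing H_k = (kernel of ∂_k) / (image of ∂_{k+1}):

  H_2: rank ker ∂_2 − rank ∂_3 = (5 − 4) − 1 = 0, and the invariant factors of ∂_3 are all 1, so H_2 ≅ 0.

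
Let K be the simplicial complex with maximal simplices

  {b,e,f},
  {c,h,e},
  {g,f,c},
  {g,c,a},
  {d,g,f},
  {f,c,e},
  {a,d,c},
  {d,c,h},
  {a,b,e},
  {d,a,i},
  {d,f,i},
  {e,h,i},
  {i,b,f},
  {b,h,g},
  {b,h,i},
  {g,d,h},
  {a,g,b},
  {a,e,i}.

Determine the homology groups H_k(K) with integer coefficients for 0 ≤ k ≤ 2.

Fix the vertex order a < b < c < d < e < f < g < h < i and write every simplex with vertices in increasing order. Then dim K = 2 and the simplices of K are:

  0-simplices (9): a, b, c, d, e, f, g, h, i
  1-simplices (27): ab, ac, ad, ae, ag, ai, be, bf, bg, bh, bi, cd, ce, cf, cg, ch, df, dg, dh, di, ef, eh, ei, fg, fi, gh, hi
  2-simplices (18): abe, abg, acd, acg, adi, aei, bef, bfi, bgh, bhi, cdh, cef, ceh, cfg, dfg, dfi, dgh, ehi

so the chain groups are C_0 ≅ Z^9, C_1 ≅ Z^27, C_2 ≅ Z^18.

The boundary map ∂_1: C_1 → C_0 is given by ∂[p,q] = [q] − [p]. For instance
  ∂cf = f − c.
The resulting 9×27 matrix has rank 8, and its Smith normal form has invariant factors (1,1,1,1,1,1,1,1).

∂_2: C_2 → C_1 acts by ∂[p,q,r] = [q,r] − [p,r] + [p,q]. For instance
  ∂bfi = fi − bi + bf,
  ∂acd = cd − ad + ac.
The 27×18 boundary matrix has rank 18 and Smith normal form diag(1,1,1,1,1,1,1,1,1,1,1,1,1,1,1,1,1,2).

From H_k ≅ ker(∂_k) / im(∂_{k+1}) we obtain:

  H_0: rank C_0 − rank ∂_1 = 9 − 8 = 1, and the invariant factors of ∂_1 are all 1, so H_0 ≅ Z.
  H_1: rank ker ∂_1 − rank ∂_2 = (27 − 8) − 18 = 1, and ∂_2 has invariant factor 2 > 1, so H_1 ≅ Z ⊕ Z/2.
  H_2: rank ker ∂_2 − rank ∂_3 = (18 − 18) − 0 = 0, and there is no ∂_3, so H_2 ≅ 0.

(K is a triangulation of the Klein bottle.)

H_0 = Z,  H_1 = Z ⊕ Z/2,  H_2 = 0.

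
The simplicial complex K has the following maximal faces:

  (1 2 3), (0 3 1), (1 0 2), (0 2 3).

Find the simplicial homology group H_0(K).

H_0 ≅ Z.

Take the total order 0 < 1 < 2 < 3 on the vertex set. Then K (dimension 2) consists of the simplices:

  0-simplices (4): [0], [1], [2], [3]
  1-simplices (6): [0,1], [0,2], [0,3], [1,2], [1,3], [2,3]
  2-simplices (4): [0,1,2], [0,1,3], [0,2,3], [1,2,3]

Hence C_0 ≅ Z^4, C_1 ≅ Z^6, C_2 ≅ Z^4.

The boundary map ∂_1: C_1 → C_0 maps an edge to its endpoints' difference, ∂[p,q] = q − p. For instance
  ∂[1,3] = [3] − [1].
As a 4×6 matrix over Z this has rank 3, with invariant factors (1,1,1).

The boundary map ∂_2: C_2 → C_1 acts by ∂[p,q,r] = [q,r] − [p,r] + [p,q]. For instance
  ∂[1,2,3] = [2,3] − [1,3] + [1,2],
  ∂[0,1,2] = [1,2] − [0,2] + [0,1].
This gives a 6×4 integer matrix of rank 3; reducing to Smith normal form yields diagonal entries (1,1,1).

Computing H_k = (kernel of ∂_k) / (image of ∂_{k+1}):

  H_0: rank C_0 − rank ∂_1 = 4 − 3 = 1, and the invariant factors of ∂_1 are all 1, so H_0 = Z.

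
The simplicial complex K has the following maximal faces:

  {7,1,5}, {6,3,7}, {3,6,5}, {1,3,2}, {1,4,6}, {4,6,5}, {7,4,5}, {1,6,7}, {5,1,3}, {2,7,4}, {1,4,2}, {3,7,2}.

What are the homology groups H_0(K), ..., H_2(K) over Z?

K has 7 vertices, 18 edges, 12 triangles.
rank ∂_0 = 0, rank ∂_1 = 6 ⇒ b_0 = 7 − 0 − 6 = 1; all invariant factors of ∂_1 are 1 so no torsion. So H_0 ≅ Z.
rank ∂_1 = 6, rank ∂_2 = 12 ⇒ b_1 = 18 − 6 − 12 = 0; ∂_2 has invariant factor(s) [2] giving torsion. So H_1 ≅ Z/2.
rank ∂_2 = 12, rank ∂_3 = 0 ⇒ b_2 = 12 − 12 − 0 = 0. So H_2 ≅ 0.

H_0 = Z,  H_1 = Z/2,  H_2 = 0.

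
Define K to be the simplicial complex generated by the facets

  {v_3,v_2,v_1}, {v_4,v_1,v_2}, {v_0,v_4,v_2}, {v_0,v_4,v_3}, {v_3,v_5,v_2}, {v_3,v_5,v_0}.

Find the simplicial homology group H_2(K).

K has 6 vertices, 12 edges, 6 triangles.
rank ∂_2 = 6, rank ∂_3 = 0 ⇒ b_2 = 6 − 6 − 0 = 0. So H_2 = 0.

H_2 ≅ 0.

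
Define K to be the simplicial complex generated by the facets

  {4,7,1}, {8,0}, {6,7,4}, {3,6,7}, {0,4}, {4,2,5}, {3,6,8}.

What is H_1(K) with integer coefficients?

H_1 = Z.

Order the vertices as 0 < 1 < 2 < 3 < 4 < 5 < 6 < 7 < 8. Listing each simplex with vertices in this order, K has dimension 2 with simplices:

  0-simplices (9): [0], [1], [2], [3], [4], [5], [6], [7], [8]
  1-simplices (14): [0,4], [0,8], [1,4], [1,7], [2,4], [2,5], [3,6], [3,7], [3,8], [4,5], [4,6], [4,7], [6,7], [6,8]
  2-simplices (5): [1,4,7], [2,4,5], [3,6,7], [3,6,8], [4,6,7]

so the chain groups are C_0 ≅ Z^9, C_1 ≅ Z^14, C_2 ≅ Z^5.

Boundary ∂_1: C_1 → C_0 is given by ∂[p,q] = [q] − [p]. For instance
  ∂[0,8] = [8] − [0].
The 9×14 boundary matrix has rank 8 and Smith normal form diag(1,1,1,1,1,1,1,1).

∂_2: C_2 → C_1 maps a triangle to the signed sum of its edges. For instance
  ∂[2,4,5] = [4,5] − [2,5] + [2,4],
  ∂[3,6,7] = [6,7] − [3,7] + [3,6].
As a 14×5 matrix over Z this has rank 5, with invariant factors (1,1,1,1,1).

From H_k ≅ ker(∂_k) / im(∂_{k+1}) we obtain:

  H_1: rank ker ∂_1 − rank ∂_2 = (14 − 8) − 5 = 1, and the invariant factors of ∂_2 are all 1, so H_1 = Z.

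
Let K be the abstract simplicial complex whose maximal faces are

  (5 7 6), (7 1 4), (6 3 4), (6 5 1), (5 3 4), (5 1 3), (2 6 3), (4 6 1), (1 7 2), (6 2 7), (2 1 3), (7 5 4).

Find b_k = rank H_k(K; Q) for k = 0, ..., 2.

Fix the vertex order 1 < 2 < 3 < 4 < 5 < 6 < 7 and write every simplex with vertices in increasing order. Then dim K = 2 and the simplices of K are:

  0-simplices (7): [1], [2], [3], [4], [5], [6], [7]
  1-simplices (18): [1,2], [1,3], [1,4], [1,5], [1,6], [1,7], [2,3], [2,6], [2,7], [3,4], [3,5], [3,6], [4,5], [4,6], [4,7], [5,6], [5,7], [6,7]
  2-simplices (12): [1,2,3], [1,2,7], [1,3,5], [1,4,6], [1,4,7], [1,5,6], [2,3,6], [2,6,7], [3,4,5], [3,4,6], [4,5,7], [5,6,7]

so the chain groups are C_0 ≅ Z^7, C_1 ≅ Z^18, C_2 ≅ Z^12.

Boundary ∂_1: C_1 → C_0 maps an edge to its endpoints' difference, ∂[p,q] = q − p. For instance
  ∂[1,7] = [7] − [1].
The 7×18 boundary matrix has rank 6 and Smith normal form diag(1,1,1,1,1,1).

∂_2: C_2 → C_1 acts by ∂[p,q,r] = [q,r] − [p,r] + [p,q]. For instance
  ∂[1,4,6] = [4,6] − [1,6] + [1,4],
  ∂[1,5,6] = [5,6] − [1,6] + [1,5].
The resulting 18×12 matrix has rank 12, and its Smith normal form has invariant factors (1,1,1,1,1,1,1,1,1,1,1,2).

Computing H_k = (kernel of ∂_k) / (image of ∂_{k+1}):

  H_0: rank C_0 − rank ∂_1 = 7 − 6 = 1, and the invariant factors of ∂_1 are all 1, so H_0 ≅ Z.
  H_1: rank ker ∂_1 − rank ∂_2 = (18 − 6) − 12 = 0, and ∂_2 has invariant factor 2 > 1, so H_1 ≅ Z/2.
  H_2: rank ker ∂_2 − rank ∂_3 = (12 − 12) − 0 = 0, and there is no ∂_3, so H_2 ≅ 0.

(K is a triangulation of the real projective plane RP^2.)

Hence the Betti numbers are b_0 = 1, b_1 = 0, b_2 = 0.

b_0 = 1, b_1 = 0, b_2 = 0.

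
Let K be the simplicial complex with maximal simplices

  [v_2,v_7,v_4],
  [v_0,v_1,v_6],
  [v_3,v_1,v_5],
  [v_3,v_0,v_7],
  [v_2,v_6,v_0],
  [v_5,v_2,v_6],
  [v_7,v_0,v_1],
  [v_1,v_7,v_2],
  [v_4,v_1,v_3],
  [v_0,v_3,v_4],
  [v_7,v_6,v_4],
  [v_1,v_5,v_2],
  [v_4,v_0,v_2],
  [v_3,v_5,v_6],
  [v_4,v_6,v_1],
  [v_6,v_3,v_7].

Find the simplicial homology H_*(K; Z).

H_0 = Z,  H_1 = Z^2,  H_2 = Z.

We work with the vertex ordering v_0 < v_1 < v_2 < v_3 < v_4 < v_5 < v_6 < v_7. The simplices of K, each written with vertices in increasing order, are:

  0-simplices (8): [v_0], [v_1], [v_2], [v_3], [v_4], [v_5], [v_6], [v_7]
  1-simplices (24): (24 of them)
  2-simplices (16): (16 of them)

so the chain groups are C_0 ≅ Z^8, C_1 ≅ Z^24, C_2 ≅ Z^16.

∂_1: C_1 → C_0 sends each edge [p,q] (with p < q) to q − p. For instance
  ∂[v_1,v_7] = [v_7] − [v_1].
The 8×24 boundary matrix has rank 7 and Smith normal form diag(1,1,1,1,1,1,1).

∂_2: C_2 → C_1 maps a triangle to the signed sum of its edges. For instance
  ∂[v_4,v_6,v_7] = [v_6,v_7] − [v_4,v_7] + [v_4,v_6],
  ∂[v_1,v_3,v_4] = [v_3,v_4] − [v_1,v_4] + [v_1,v_3].
The resulting 24×16 matrix has rank 15, and its Smith normal form has invariant factors (1,1,1,1,1,1,1,1,1,1,1,1,1,1,1).

Now H_k = ker ∂_k / im ∂_{k+1}, so:

  H_0: rank C_0 − rank ∂_1 = 8 − 7 = 1, and the invariant factors of ∂_1 are all 1, so H_0 ≅ Z.
  H_1: rank ker ∂_1 − rank ∂_2 = (24 − 7) − 15 = 2, and the invariant factors of ∂_2 are all 1, so H_1 ≅ Z^2.
  H_2: rank ker ∂_2 − rank ∂_3 = (16 − 15) − 0 = 1, and there is no ∂_3, so H_2 ≅ Z.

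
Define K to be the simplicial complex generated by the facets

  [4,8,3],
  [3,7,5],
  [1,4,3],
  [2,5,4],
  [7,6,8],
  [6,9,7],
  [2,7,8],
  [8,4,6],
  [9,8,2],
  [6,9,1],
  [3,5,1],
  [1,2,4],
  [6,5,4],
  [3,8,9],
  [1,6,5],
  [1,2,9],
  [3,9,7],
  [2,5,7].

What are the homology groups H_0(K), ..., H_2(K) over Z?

H_0 ≅ Z,  H_1 ≅ Z ⊕ Z_2,  H_2 = 0.

Fix the vertex order 1 < 2 < 3 < 4 < 5 < 6 < 7 < 8 < 9 and write every simplex with vertices in increasing order. Then dim K = 2 and the simplices of K are:

  0-simplices (9): [1], [2], [3], [4], [5], [6], [7], [8], [9]
  1-simplices (27): (27 of them)
  2-simplices (18): [1,2,4], [1,2,9], [1,3,4], [1,3,5], [1,5,6], [1,6,9], [2,4,5], [2,5,7], [2,7,8], [2,8,9], [3,4,8], [3,5,7], [3,7,9], [3,8,9], [4,5,6], [4,6,8], [6,7,8], [6,7,9]

Hence C_0 ≅ Z^9, C_1 ≅ Z^27, C_2 ≅ Z^18.

∂_1: C_1 → C_0 sends each edge [p,q] (with p < q) to q − p.
As a 9×27 matrix over Z this has rank 8, with invariant factors (1,1,1,1,1,1,1,1).

The boundary map ∂_2: C_2 → C_1 sends each 2-simplex [p,q,r] to [q,r] − [p,r] + [p,q]. For instance
  ∂[3,7,9] = [7,9] − [3,9] + [3,7],
  ∂[3,4,8] = [4,8] − [3,8] + [3,4].
As a 27×18 matrix over Z this has rank 18, with invariant factors (1,1,1,1,1,1,1,1,1,1,1,1,1,1,1,1,1,2).

Now H_k = ker ∂_k / im ∂_{k+1}, so:

  H_0: rank C_0 − rank ∂_1 = 9 − 8 = 1, and the invariant factors of ∂_1 are all 1, so H_0 = Z.
  H_1: rank ker ∂_1 − rank ∂_2 = (27 − 8) − 18 = 1, and ∂_2 has invariant factor 2 > 1, so H_1 = Z ⊕ Z_2.
  H_2: rank ker ∂_2 − rank ∂_3 = (18 − 18) − 0 = 0, and there is no ∂_3, so H_2 = 0.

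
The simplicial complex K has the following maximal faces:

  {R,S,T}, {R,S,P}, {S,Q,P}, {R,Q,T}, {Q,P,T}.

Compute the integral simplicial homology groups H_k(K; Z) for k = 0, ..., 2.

We work with the vertex ordering P < Q < R < S < T. The simplices of K, each written with vertices in increasing order, are:

  0-simplices (5): P, Q, R, S, T
  1-simplices (10): PQ, PR, PS, PT, QR, QS, QT, RS, RT, ST
  2-simplices (5): PQS, PQT, PRS, QRT, RST

giving chain groups C_0 ≅ Z^5, C_1 ≅ Z^10, C_2 ≅ Z^5.

The boundary map ∂_1: C_1 → C_0 sends each edge [p,q] (with p < q) to q − p. For instance
  ∂PT = T − P.
As a 5×10 matrix over Z this has rank 4, with invariant factors (1,1,1,1).

Boundary ∂_2: C_2 → C_1 acts by ∂[p,q,r] = [q,r] − [p,r] + [p,q]. For instance
  ∂PRS = RS − PS + PR,
  ∂PQT = QT − PT + PQ.
This gives a 10×5 integer matrix of rank 5; reducing to Smith normal form yields diagonal entries (1,1,1,1,1).

From H_k ≅ ker(∂_k) / im(∂_{k+1}) we obtain:

  H_0: rank C_0 − rank ∂_1 = 5 − 4 = 1, and the invariant factors of ∂_1 are all 1, so H_0 ≅ Z.
  H_1: rank ker ∂_1 − rank ∂_2 = (10 − 4) − 5 = 1, and the invariant factors of ∂_2 are all 1, so H_1 ≅ Z.
  H_2: rank ker ∂_2 − rank ∂_3 = (5 − 5) − 0 = 0, and there is no ∂_3, so H_2 ≅ 0.

As a check, the Euler characteristic is 5 − 10 + 5 = 0, which agrees with 1 − 1 + 0 = 0.

H_0 ≅ Z,  H_1 ≅ Z,  H_2 = 0.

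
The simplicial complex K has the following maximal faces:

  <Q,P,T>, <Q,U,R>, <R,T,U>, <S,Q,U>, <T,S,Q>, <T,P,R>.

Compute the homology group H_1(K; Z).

H_1 = Z.

We work with the vertex ordering P < Q < R < S < T < U. The simplices of K, each written with vertices in increasing order, are:

  0-simplices (6): P, Q, R, S, T, U
  1-simplices (12): PQ, PR, PT, QR, QS, QT, QU, RT, RU, ST, SU, TU
  2-simplices (6): PQT, PRT, QRU, QST, QSU, RTU

Hence C_0 ≅ Z^6, C_1 ≅ Z^12, C_2 ≅ Z^6.

The boundary map ∂_1: C_1 → C_0 sends each edge [p,q] (with p < q) to q − p. For instance
  ∂QT = T − Q.
The 6×12 boundary matrix has rank 5 and Smith normal form diag(1,1,1,1,1).

The boundary map ∂_2: C_2 → C_1 sends each 2-simplex [p,q,r] to [q,r] − [p,r] + [p,q]. For instance
  ∂RTU = TU − RU + RT,
  ∂QRU = RU − QU + QR.
This gives a 12×6 integer matrix of rank 6; reducing to Smith normal form yields diagonal entries (1,1,1,1,1,1).

Reading off H_k = ker ∂_k / im ∂_{k+1}:

  H_1: rank ker ∂_1 − rank ∂_2 = (12 − 5) − 6 = 1, and the invariant factors of ∂_2 are all 1, so H_1 = Z.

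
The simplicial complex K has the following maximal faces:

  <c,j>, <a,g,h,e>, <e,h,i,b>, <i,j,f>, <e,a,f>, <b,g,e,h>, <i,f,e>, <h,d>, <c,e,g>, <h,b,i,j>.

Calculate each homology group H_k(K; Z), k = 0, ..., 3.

H_0 = Z,  H_1 = Z,  H_2 = 0,  H_3 = 0.

We work with the vertex ordering a < b < c < d < e < f < g < h < i < j. The simplices of K, each written with vertices in increasing order, are:

  0-simplices (10): a, b, c, d, e, f, g, h, i, j
  1-simplices (23): ae, af, ag, ah, be, bg, bh, bi, bj, ce, cg, cj, dh, ef, eg, eh, ei, fi, fj, gh, hi, hj, ij
  2-simplices (17): aef, aeg, aeh, agh, beg, beh, bei, bgh, bhi, bhj, bij, ceg, efi, egh, ehi, fij, hij
  3-simplices (4): aegh, begh, behi, bhij

giving chain groups C_0 ≅ Z^10, C_1 ≅ Z^23, C_2 ≅ Z^17, C_3 ≅ Z^4.

The boundary map ∂_1: C_1 → C_0 is given by ∂[p,q] = [q] − [p]. For instance
  ∂fj = j − f.
This gives a 10×23 integer matrix of rank 9; reducing to Smith normal form yields diagonal entries (1,1,1,1,1,1,1,1,1).

∂_2: C_2 → C_1 maps a triangle to the signed sum of its edges. For instance
  ∂bei = ei − bi + be,
  ∂efi = fi − ei + ef.
As a 23×17 matrix over Z this has rank 13, with invariant factors (1,1,1,1,1,1,1,1,1,1,1,1,1).

∂_3: C_3 → C_2 sends each 3-simplex σ to the alternating sum Σ_i (−1)^i (σ with its i-th vertex removed). For instance
  ∂bhij = hij − bij + bhj − bhi,
  ∂begh = egh − bgh + beh − beg.
The resulting 17×4 matrix has rank 4, and its Smith normal form has invariant factors (1,1,1,1).

Computing H_k = (kernel of ∂_k) / (image of ∂_{k+1}):

  H_0: rank C_0 − rank ∂_1 = 10 − 9 = 1, and the invariant factors of ∂_1 are all 1, so H_0 ≅ Z.
  H_1: rank ker ∂_1 − rank ∂_2 = (23 − 9) − 13 = 1, and the invariant factors of ∂_2 are all 1, so H_1 ≅ Z.
  H_2: rank ker ∂_2 − rank ∂_3 = (17 − 13) − 4 = 0, and the invariant factors of ∂_3 are all 1, so H_2 ≅ 0.
  H_3: rank ker ∂_3 − rank ∂_4 = (4 − 4) − 0 = 0, and there is no ∂_4, so H_3 ≅ 0.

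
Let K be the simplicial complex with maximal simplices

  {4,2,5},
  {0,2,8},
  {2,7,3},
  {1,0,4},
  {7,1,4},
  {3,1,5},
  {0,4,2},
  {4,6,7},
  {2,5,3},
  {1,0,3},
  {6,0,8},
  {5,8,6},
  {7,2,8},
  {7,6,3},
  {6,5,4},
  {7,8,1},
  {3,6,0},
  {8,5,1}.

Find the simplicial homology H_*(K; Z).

H_0 ≅ Z,  H_1 ≅ Z^2,  H_2 ≅ Z.

We work with the vertex ordering 0 < 1 < 2 < 3 < 4 < 5 < 6 < 7 < 8. The simplices of K, each written with vertices in increasing order, are:

  0-simplices (9): [0], [1], [2], [3], [4], [5], [6], [7], [8]
  1-simplices (27): (27 of them)
  2-simplices (18): [0,1,3], [0,1,4], [0,2,4], [0,2,8], [0,3,6], [0,6,8], [1,3,5], [1,4,7], [1,5,8], [1,7,8], [2,3,5], [2,3,7], [2,4,5], [2,7,8], [3,6,7], [4,5,6], [4,6,7], [5,6,8]

giving chain groups C_0 ≅ Z^9, C_1 ≅ Z^27, C_2 ≅ Z^18.

Boundary ∂_1: C_1 → C_0 maps an edge to its endpoints' difference, ∂[p,q] = q − p. For instance
  ∂[6,7] = [7] − [6].
As a 9×27 matrix over Z this has rank 8, with invariant factors (1,1,1,1,1,1,1,1).

The boundary map ∂_2: C_2 → C_1 acts by ∂[p,q,r] = [q,r] − [p,r] + [p,q]. For instance
  ∂[1,4,7] = [4,7] − [1,7] + [1,4],
  ∂[1,5,8] = [5,8] − [1,8] + [1,5].
This gives a 27×18 integer matrix of rank 17; reducing to Smith normal form yields diagonal entries (1,1,1,1,1,1,1,1,1,1,1,1,1,1,1,1,1).

From H_k ≅ ker(∂_k) / im(∂_{k+1}) we obtain:

  H_0: rank C_0 − rank ∂_1 = 9 − 8 = 1, and the invariant factors of ∂_1 are all 1, so H_0 = Z.
  H_1: rank ker ∂_1 − rank ∂_2 = (27 − 8) − 17 = 2, and the invariant factors of ∂_2 are all 1, so H_1 = Z^2.
  H_2: rank ker ∂_2 − rank ∂_3 = (18 − 17) − 0 = 1, and there is no ∂_3, so H_2 = Z.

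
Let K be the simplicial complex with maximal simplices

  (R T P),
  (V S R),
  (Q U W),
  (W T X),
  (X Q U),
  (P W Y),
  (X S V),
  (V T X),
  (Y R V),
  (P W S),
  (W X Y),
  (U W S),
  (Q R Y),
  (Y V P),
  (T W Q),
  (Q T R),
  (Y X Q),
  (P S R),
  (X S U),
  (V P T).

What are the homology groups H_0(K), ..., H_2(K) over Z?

H_0 ≅ Z,  H_1 ≅ Z × Z/2,  H_2 = 0.

Order the vertices as P < Q < R < S < T < U < V < W < X < Y. Listing each simplex with vertices in this order, K has dimension 2 with simplices:

  0-simplices (10): P, Q, R, S, T, U, V, W, X, Y
  1-simplices (30): PR, PS, PT, PV, PW, PY, QR, QT, QU, QW, QX, QY, RS, RT, RV, RY, SU, SV, SW, SX, TV, TW, TX, UW, UX, VX, VY, WX, WY, XY
  2-simplices (20): PRS, PRT, PSW, PTV, PVY, PWY, QRT, QRY, QTW, QUW, QUX, QXY, RSV, RVY, SUW, SUX, SVX, TVX, TWX, WXY

so the chain groups are C_0 ≅ Z^10, C_1 ≅ Z^30, C_2 ≅ Z^20.

∂_1: C_1 → C_0 maps an edge to its endpoints' difference, ∂[p,q] = q − p. For instance
  ∂RV = V − R.
The 10×30 boundary matrix has rank 9 and Smith normal form diag(1,1,1,1,1,1,1,1,1).

Boundary ∂_2: C_2 → C_1 acts by ∂[p,q,r] = [q,r] − [p,r] + [p,q]. For instance
  ∂PTV = TV − PV + PT,
  ∂QRY = RY − QY + QR.
The resulting 30×20 matrix has rank 20, and its Smith normal form has invariant factors (1,1,1,1,1,1,1,1,1,1,1,1,1,1,1,1,1,1,1,2).

Now H_k = ker ∂_k / im ∂_{k+1}, so:

  H_0: rank C_0 − rank ∂_1 = 10 − 9 = 1, and the invariant factors of ∂_1 are all 1, so H_0 = Z.
  H_1: rank ker ∂_1 − rank ∂_2 = (30 − 9) − 20 = 1, and ∂_2 has invariant factor 2 > 1, so H_1 = Z × Z/2.
  H_2: rank ker ∂_2 − rank ∂_3 = (20 − 20) − 0 = 0, and there is no ∂_3, so H_2 = 0.

(K is a triangulation of the Klein bottle.)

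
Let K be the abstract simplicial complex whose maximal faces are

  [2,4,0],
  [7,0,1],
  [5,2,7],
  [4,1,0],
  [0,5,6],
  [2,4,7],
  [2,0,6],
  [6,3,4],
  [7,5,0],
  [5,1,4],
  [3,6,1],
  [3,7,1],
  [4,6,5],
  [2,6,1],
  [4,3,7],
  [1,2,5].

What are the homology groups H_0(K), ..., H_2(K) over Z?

H_0 = Z,  H_1 = Z^2,  H_2 = Z.

K has 8 vertices, 24 edges, 16 triangles.
rank ∂_0 = 0, rank ∂_1 = 7 ⇒ b_0 = 8 − 0 − 7 = 1; all invariant factors of ∂_1 are 1 so no torsion. So H_0 = Z.
rank ∂_1 = 7, rank ∂_2 = 15 ⇒ b_1 = 24 − 7 − 15 = 2; all invariant factors of ∂_2 are 1 so no torsion. So H_1 = Z^2.
rank ∂_2 = 15, rank ∂_3 = 0 ⇒ b_2 = 16 − 15 − 0 = 1. So H_2 = Z.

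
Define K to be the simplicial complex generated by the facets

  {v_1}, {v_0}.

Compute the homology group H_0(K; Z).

Fix the vertex order v_0 < v_1 and write every simplex with vertices in increasing order. Then dim K = 0 and the simplices of K are:

  0-simplices (2): [v_0], [v_1]

Hence C_0 ≅ Z^2.

From H_k ≅ ker(∂_k) / im(∂_{k+1}) we obtain:

  H_0: rank C_0 − rank ∂_1 = 2 − 0 = 2, and there is no ∂_1, so H_0 ≅ Z^2.

(K is a triangulation of a set of 2 points.)

H_0 ≅ Z^2.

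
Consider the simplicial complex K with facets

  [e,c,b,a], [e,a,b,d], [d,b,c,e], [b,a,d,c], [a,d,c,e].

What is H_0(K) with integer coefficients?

H_0 = Z.

Fix the vertex order a < b < c < d < e and write every simplex with vertices in increasing order. Then dim K = 3 and the simplices of K are:

  0-simplices (5): a, b, c, d, e
  1-simplices (10): ab, ac, ad, ae, bc, bd, be, cd, ce, de
  2-simplices (10): abc, abd, abe, acd, ace, ade, bcd, bce, bde, cde
  3-simplices (5): abcd, abce, abde, acde, bcde

giving chain groups C_0 ≅ Z^5, C_1 ≅ Z^10, C_2 ≅ Z^10, C_3 ≅ Z^5.

∂_1: C_1 → C_0 maps an edge to its endpoints' difference, ∂[p,q] = q − p.
The resulting 5×10 matrix has rank 4, and its Smith normal form has invariant factors (1,1,1,1).

The boundary map ∂_2: C_2 → C_1 acts by ∂[p,q,r] = [q,r] − [p,r] + [p,q]. For instance
  ∂acd = cd − ad + ac,
  ∂ace = ce − ae + ac.
The 10×10 boundary matrix has rank 6 and Smith normal form diag(1,1,1,1,1,1).

The boundary map ∂_3: C_3 → C_2 sends each 3-simplex σ to the alternating sum Σ_i (−1)^i (σ with its i-th vertex removed). For instance
  ∂abce = bce − ace + abe − abc,
  ∂bcde = cde − bde + bce − bcd.
As a 10×5 matrix over Z this has rank 4, with invariant factors (1,1,1,1).

From H_k ≅ ker(∂_k) / im(∂_{k+1}) we obtain:

  H_0: rank C_0 − rank ∂_1 = 5 − 4 = 1, and the invariant factors of ∂_1 are all 1, so H_0 = Z.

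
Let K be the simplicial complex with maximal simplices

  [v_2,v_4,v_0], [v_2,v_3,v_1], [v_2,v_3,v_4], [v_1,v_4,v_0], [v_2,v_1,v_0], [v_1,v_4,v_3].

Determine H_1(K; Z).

K has 5 vertices, 9 edges, 6 triangles.
rank ∂_1 = 4, rank ∂_2 = 5 ⇒ b_1 = 9 − 4 − 5 = 0; all invariant factors of ∂_2 are 1 so no torsion. So H_1 = 0.

H_1 = 0.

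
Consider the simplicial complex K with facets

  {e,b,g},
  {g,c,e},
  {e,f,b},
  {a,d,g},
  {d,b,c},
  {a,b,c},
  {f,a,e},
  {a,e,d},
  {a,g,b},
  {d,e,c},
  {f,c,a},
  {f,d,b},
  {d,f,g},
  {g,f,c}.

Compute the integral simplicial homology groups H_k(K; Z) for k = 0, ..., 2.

H_0 = Z,  H_1 = Z^2,  H_2 = Z.

Take the total order a < b < c < d < e < f < g on the vertex set. Then K (dimension 2) consists of the simplices:

  0-simplices (7): a, b, c, d, e, f, g
  1-simplices (21): ab, ac, ad, ae, af, ag, bc, bd, be, bf, bg, cd, ce, cf, cg, de, df, dg, ef, eg, fg
  2-simplices (14): abc, abg, acf, ade, adg, aef, bcd, bdf, bef, beg, cde, ceg, cfg, dfg

giving chain groups C_0 ≅ Z^7, C_1 ≅ Z^21, C_2 ≅ Z^14.

∂_1: C_1 → C_0 is given by ∂[p,q] = [q] − [p].
The resulting 7×21 matrix has rank 6, and its Smith normal form has invariant factors (1,1,1,1,1,1).

Boundary ∂_2: C_2 → C_1 maps a triangle to the signed sum of its edges. For instance
  ∂aef = ef − af + ae,
  ∂cfg = fg − cg + cf.
This gives a 21×14 integer matrix of rank 13; reducing to Smith normal form yields diagonal entries (1,1,1,1,1,1,1,1,1,1,1,1,1).

Computing H_k = (kernel of ∂_k) / (image of ∂_{k+1}):

  H_0: rank C_0 − rank ∂_1 = 7 − 6 = 1, and the invariant factors of ∂_1 are all 1, so H_0 = Z.
  H_1: rank ker ∂_1 − rank ∂_2 = (21 − 6) − 13 = 2, and the invariant factors of ∂_2 are all 1, so H_1 = Z^2.
  H_2: rank ker ∂_2 − rank ∂_3 = (14 − 13) − 0 = 1, and there is no ∂_3, so H_2 = Z.

As a check, the Euler characteristic is 7 − 21 + 14 = 0, which agrees with 1 − 2 + 1 = 0.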